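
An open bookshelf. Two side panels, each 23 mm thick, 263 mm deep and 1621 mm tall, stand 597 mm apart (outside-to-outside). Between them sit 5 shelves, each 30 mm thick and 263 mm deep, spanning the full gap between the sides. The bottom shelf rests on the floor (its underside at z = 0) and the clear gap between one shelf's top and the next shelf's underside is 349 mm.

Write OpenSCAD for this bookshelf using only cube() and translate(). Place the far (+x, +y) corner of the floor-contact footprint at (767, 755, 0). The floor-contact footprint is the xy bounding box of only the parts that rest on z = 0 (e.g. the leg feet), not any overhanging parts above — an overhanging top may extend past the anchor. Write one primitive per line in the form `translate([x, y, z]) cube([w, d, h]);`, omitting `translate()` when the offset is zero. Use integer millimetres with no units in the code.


translate([170, 492, 0]) cube([23, 263, 1621]);
translate([744, 492, 0]) cube([23, 263, 1621]);
translate([193, 492, 0]) cube([551, 263, 30]);
translate([193, 492, 379]) cube([551, 263, 30]);
translate([193, 492, 758]) cube([551, 263, 30]);
translate([193, 492, 1137]) cube([551, 263, 30]);
translate([193, 492, 1516]) cube([551, 263, 30]);


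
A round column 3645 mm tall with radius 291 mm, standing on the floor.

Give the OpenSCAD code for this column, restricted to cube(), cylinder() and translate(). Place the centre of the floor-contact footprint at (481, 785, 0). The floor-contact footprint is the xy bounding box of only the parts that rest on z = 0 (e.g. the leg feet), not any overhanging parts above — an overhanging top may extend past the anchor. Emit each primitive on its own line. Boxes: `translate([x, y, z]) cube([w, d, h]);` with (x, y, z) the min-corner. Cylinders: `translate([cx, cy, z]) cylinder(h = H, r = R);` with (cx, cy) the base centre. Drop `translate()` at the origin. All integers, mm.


translate([481, 785, 0]) cylinder(h = 3645, r = 291);


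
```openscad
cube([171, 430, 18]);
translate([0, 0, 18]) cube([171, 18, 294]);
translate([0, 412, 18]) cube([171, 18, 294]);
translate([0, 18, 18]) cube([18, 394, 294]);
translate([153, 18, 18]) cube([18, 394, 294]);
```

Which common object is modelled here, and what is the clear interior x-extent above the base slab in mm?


An open box. The internal width is 135 mm.

A 171×430 base slab with four walls standing on it — an open box. The base is 171 mm wide and the walls are 18 mm thick, so the internal width is 171 − 2 × 18 = 135 mm.


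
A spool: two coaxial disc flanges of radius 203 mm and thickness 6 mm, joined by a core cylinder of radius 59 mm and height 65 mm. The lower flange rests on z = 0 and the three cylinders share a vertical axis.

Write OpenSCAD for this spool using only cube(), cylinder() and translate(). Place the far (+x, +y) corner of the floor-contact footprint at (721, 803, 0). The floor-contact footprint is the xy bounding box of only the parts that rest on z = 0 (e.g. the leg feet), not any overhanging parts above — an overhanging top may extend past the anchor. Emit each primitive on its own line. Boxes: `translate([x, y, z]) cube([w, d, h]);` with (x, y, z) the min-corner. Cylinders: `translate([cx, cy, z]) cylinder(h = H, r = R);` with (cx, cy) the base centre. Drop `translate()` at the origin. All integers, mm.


translate([518, 600, 0]) cylinder(h = 6, r = 203);
translate([518, 600, 6]) cylinder(h = 65, r = 59);
translate([518, 600, 71]) cylinder(h = 6, r = 203);


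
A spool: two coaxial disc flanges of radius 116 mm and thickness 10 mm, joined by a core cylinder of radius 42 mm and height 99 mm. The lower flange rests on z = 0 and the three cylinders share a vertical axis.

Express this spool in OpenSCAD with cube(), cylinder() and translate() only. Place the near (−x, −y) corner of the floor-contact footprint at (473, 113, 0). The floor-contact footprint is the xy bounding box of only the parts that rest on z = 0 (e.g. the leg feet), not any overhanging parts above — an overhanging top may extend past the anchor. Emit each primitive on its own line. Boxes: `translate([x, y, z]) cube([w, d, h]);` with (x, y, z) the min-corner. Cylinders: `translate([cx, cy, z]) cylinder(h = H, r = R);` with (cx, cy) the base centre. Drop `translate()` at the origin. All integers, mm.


translate([589, 229, 0]) cylinder(h = 10, r = 116);
translate([589, 229, 10]) cylinder(h = 99, r = 42);
translate([589, 229, 109]) cylinder(h = 10, r = 116);


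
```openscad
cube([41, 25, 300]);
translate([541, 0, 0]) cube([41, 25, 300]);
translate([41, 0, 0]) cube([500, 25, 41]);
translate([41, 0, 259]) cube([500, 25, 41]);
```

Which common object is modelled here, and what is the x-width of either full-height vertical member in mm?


A picture frame. The border width is 41 mm.

Four thin pieces enclosing a rectangular opening — a picture frame. The two full-height stiles are 300 mm tall; the top rail sits at z = 259 and is 41 mm tall, so the border above the opening is 300 − 259 = 41 mm, matching the stile x-width.


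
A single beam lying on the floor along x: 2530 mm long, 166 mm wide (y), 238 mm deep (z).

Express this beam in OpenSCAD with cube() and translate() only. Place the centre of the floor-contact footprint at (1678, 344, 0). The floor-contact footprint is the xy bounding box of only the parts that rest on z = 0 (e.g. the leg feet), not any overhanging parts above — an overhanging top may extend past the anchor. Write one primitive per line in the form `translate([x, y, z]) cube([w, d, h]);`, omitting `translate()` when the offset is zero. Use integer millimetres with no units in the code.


translate([413, 261, 0]) cube([2530, 166, 238]);


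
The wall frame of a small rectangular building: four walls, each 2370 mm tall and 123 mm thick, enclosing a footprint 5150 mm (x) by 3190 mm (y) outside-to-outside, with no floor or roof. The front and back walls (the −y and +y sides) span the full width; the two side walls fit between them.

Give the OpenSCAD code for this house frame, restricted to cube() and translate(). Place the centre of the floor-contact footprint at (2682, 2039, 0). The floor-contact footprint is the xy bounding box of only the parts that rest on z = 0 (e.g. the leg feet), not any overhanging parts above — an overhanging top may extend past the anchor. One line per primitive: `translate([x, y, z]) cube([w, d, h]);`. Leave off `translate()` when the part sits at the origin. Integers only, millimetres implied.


translate([107, 444, 0]) cube([5150, 123, 2370]);
translate([107, 3511, 0]) cube([5150, 123, 2370]);
translate([107, 567, 0]) cube([123, 2944, 2370]);
translate([5134, 567, 0]) cube([123, 2944, 2370]);


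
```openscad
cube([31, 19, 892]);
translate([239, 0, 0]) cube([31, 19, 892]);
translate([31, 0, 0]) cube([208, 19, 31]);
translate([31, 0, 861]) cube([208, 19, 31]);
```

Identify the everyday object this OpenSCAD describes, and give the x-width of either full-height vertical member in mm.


A picture frame. The border width is 31 mm.

Four thin pieces enclosing a rectangular opening — a picture frame. The two full-height stiles are 892 mm tall; the top rail sits at z = 861 and is 31 mm tall, so the border above the opening is 892 − 861 = 31 mm, matching the stile x-width.


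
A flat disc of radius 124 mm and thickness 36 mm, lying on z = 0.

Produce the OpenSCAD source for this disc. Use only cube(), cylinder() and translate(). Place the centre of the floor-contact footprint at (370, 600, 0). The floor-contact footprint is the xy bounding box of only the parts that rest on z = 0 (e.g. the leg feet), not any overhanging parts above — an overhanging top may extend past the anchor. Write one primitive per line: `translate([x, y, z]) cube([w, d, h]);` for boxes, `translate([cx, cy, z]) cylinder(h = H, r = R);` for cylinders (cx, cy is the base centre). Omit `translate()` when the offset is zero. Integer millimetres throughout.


translate([370, 600, 0]) cylinder(h = 36, r = 124);


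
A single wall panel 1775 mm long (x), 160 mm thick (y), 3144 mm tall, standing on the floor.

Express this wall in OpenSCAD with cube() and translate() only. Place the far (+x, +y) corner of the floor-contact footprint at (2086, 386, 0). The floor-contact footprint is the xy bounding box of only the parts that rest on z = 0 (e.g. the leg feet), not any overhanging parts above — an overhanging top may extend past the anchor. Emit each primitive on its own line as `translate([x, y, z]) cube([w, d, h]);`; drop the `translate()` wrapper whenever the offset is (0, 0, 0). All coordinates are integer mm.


translate([311, 226, 0]) cube([1775, 160, 3144]);


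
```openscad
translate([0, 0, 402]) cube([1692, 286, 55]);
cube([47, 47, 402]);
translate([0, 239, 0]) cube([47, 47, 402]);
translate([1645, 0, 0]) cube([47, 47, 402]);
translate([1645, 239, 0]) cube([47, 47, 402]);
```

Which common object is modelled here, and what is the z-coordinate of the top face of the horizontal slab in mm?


A bench. The seat-top height is 457 mm.

A long slab on four corner posts — a bench. The slab sits at z = 402 with thickness 55, so the top is 402 + 55 = 457 mm.


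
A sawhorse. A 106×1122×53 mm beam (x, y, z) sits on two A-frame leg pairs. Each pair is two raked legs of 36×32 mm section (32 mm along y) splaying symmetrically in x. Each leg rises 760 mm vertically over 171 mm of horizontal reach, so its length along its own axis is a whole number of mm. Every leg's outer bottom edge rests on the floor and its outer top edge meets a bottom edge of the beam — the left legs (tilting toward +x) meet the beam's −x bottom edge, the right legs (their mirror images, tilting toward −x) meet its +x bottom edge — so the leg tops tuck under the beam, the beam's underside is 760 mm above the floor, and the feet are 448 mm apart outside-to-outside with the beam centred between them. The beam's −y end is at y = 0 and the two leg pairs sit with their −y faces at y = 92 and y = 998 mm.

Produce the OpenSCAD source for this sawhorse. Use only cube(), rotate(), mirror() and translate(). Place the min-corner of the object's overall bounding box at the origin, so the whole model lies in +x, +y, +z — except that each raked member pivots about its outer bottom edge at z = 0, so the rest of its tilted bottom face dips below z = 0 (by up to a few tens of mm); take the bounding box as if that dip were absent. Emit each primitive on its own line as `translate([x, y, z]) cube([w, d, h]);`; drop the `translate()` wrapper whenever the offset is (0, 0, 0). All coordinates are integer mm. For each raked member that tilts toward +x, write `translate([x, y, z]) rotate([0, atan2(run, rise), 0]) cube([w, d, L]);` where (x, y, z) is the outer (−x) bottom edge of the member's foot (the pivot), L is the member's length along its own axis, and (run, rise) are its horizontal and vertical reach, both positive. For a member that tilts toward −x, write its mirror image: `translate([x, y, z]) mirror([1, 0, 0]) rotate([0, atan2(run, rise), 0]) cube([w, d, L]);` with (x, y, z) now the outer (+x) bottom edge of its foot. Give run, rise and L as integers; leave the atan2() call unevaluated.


translate([171, 0, 760]) cube([106, 1122, 53]);
translate([0, 92, 0]) rotate([0, atan2(171, 760), 0]) cube([36, 32, 779]);
translate([448, 92, 0]) mirror([1, 0, 0]) rotate([0, atan2(171, 760), 0]) cube([36, 32, 779]);
translate([0, 998, 0]) rotate([0, atan2(171, 760), 0]) cube([36, 32, 779]);
translate([448, 998, 0]) mirror([1, 0, 0]) rotate([0, atan2(171, 760), 0]) cube([36, 32, 779]);


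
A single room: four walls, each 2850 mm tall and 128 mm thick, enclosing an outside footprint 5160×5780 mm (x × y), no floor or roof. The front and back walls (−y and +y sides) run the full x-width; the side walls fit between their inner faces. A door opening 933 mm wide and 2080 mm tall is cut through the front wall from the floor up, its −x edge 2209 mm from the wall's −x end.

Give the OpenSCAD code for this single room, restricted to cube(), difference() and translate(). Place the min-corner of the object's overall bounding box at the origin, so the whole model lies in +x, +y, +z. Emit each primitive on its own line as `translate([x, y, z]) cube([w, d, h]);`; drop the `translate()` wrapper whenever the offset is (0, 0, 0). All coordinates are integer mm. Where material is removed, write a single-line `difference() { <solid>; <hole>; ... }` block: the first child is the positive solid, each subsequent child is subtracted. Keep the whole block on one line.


difference() { cube([5160, 128, 2850]); translate([2209, 0, 0]) cube([933, 128, 2080]); }
translate([0, 5652, 0]) cube([5160, 128, 2850]);
translate([0, 128, 0]) cube([128, 5524, 2850]);
translate([5032, 128, 0]) cube([128, 5524, 2850]);


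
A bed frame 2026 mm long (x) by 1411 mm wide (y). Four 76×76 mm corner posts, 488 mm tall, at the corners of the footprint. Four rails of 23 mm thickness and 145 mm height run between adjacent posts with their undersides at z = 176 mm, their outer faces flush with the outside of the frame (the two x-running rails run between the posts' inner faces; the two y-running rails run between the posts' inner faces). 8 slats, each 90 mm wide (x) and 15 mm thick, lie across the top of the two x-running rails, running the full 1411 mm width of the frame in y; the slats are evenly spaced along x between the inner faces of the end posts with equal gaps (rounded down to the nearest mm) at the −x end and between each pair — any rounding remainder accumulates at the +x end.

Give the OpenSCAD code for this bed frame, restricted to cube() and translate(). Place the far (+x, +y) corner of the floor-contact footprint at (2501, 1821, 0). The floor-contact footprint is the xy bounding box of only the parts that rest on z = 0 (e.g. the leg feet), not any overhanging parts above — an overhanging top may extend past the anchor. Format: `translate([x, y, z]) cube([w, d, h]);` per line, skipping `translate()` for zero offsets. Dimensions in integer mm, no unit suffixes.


translate([475, 410, 0]) cube([76, 76, 488]);
translate([475, 1745, 0]) cube([76, 76, 488]);
translate([2425, 410, 0]) cube([76, 76, 488]);
translate([2425, 1745, 0]) cube([76, 76, 488]);
translate([551, 410, 176]) cube([1874, 23, 145]);
translate([551, 1798, 176]) cube([1874, 23, 145]);
translate([475, 486, 176]) cube([23, 1259, 145]);
translate([2478, 486, 176]) cube([23, 1259, 145]);
translate([679, 410, 321]) cube([90, 1411, 15]);
translate([897, 410, 321]) cube([90, 1411, 15]);
translate([1115, 410, 321]) cube([90, 1411, 15]);
translate([1333, 410, 321]) cube([90, 1411, 15]);
translate([1551, 410, 321]) cube([90, 1411, 15]);
translate([1769, 410, 321]) cube([90, 1411, 15]);
translate([1987, 410, 321]) cube([90, 1411, 15]);
translate([2205, 410, 321]) cube([90, 1411, 15]);


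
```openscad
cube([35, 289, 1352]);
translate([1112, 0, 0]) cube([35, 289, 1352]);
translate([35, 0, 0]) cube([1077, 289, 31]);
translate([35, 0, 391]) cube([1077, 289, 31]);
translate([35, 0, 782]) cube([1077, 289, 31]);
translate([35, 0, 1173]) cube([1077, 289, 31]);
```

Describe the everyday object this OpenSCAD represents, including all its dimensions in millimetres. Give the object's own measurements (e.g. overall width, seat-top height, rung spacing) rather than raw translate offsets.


An open bookshelf. Two side panels, each 35 mm thick, 289 mm deep and 1352 mm tall, stand 1147 mm apart (outside-to-outside). Between them sit 4 shelves, each 31 mm thick and 289 mm deep, spanning the full gap between the sides. The bottom shelf rests on the floor (its underside at z = 0) and the clear gap between one shelf's top and the next shelf's underside is 360 mm.


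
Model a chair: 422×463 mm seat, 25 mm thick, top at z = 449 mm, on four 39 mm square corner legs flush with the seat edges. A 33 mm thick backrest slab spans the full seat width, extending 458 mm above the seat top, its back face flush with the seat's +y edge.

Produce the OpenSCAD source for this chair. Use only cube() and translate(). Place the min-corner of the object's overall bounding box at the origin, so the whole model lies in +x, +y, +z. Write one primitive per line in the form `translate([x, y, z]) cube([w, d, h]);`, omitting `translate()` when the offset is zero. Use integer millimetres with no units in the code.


translate([0, 0, 424]) cube([422, 463, 25]);
cube([39, 39, 424]);
translate([383, 0, 0]) cube([39, 39, 424]);
translate([0, 424, 0]) cube([39, 39, 424]);
translate([383, 424, 0]) cube([39, 39, 424]);
translate([0, 430, 449]) cube([422, 33, 458]);


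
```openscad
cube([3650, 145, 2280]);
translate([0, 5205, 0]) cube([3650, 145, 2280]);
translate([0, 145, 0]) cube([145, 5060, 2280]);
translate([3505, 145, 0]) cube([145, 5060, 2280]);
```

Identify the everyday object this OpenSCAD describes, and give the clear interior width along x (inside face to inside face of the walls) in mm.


A house (or room) frame. The interior width is 3360 mm.

Four 2280 mm walls enclosing a rectangle with no floor or roof — a room or house frame. Outside width is 3650 mm and wall thickness is 145 mm, so the interior width is 3650 − 2 × 145 = 3360 mm.


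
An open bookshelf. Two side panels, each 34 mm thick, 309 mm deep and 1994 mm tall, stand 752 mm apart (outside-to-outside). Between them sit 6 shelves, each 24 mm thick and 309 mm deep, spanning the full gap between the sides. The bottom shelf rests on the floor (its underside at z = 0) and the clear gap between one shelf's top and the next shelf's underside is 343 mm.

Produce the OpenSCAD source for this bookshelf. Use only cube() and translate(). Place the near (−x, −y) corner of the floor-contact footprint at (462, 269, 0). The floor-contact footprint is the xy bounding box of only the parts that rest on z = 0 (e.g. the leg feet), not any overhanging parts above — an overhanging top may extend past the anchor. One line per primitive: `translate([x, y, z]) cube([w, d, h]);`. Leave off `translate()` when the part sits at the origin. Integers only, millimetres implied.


translate([462, 269, 0]) cube([34, 309, 1994]);
translate([1180, 269, 0]) cube([34, 309, 1994]);
translate([496, 269, 0]) cube([684, 309, 24]);
translate([496, 269, 367]) cube([684, 309, 24]);
translate([496, 269, 734]) cube([684, 309, 24]);
translate([496, 269, 1101]) cube([684, 309, 24]);
translate([496, 269, 1468]) cube([684, 309, 24]);
translate([496, 269, 1835]) cube([684, 309, 24]);


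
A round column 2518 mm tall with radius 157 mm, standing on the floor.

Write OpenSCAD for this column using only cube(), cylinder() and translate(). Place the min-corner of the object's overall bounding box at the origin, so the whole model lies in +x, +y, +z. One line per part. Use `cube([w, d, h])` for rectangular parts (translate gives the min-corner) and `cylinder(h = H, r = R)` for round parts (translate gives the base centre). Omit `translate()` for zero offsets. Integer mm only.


translate([157, 157, 0]) cylinder(h = 2518, r = 157);


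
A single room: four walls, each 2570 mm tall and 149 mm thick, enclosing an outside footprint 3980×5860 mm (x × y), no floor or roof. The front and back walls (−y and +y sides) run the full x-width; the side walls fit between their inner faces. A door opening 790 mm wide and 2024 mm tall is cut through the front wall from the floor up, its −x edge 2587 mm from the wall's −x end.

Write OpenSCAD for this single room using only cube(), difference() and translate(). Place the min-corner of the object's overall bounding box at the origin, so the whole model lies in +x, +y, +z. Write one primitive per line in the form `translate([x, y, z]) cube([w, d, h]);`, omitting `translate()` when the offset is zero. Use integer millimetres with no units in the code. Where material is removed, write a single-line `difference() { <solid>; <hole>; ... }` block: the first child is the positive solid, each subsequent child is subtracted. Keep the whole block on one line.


difference() { cube([3980, 149, 2570]); translate([2587, 0, 0]) cube([790, 149, 2024]); }
translate([0, 5711, 0]) cube([3980, 149, 2570]);
translate([0, 149, 0]) cube([149, 5562, 2570]);
translate([3831, 149, 0]) cube([149, 5562, 2570]);


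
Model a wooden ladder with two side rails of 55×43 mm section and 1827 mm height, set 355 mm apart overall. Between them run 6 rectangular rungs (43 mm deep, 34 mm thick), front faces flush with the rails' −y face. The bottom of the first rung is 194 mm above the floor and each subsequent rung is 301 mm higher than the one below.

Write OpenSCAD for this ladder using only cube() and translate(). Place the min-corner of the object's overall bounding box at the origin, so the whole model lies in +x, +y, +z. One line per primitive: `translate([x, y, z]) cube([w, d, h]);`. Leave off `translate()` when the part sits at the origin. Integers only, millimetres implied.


// rung span = 355 - 2*55 = 245
// rung[k] z = 194 + k*301
cube([55, 43, 1827]);
translate([300, 0, 0]) cube([55, 43, 1827]);
translate([55, 0, 194]) cube([245, 43, 34]);
translate([55, 0, 495]) cube([245, 43, 34]);
translate([55, 0, 796]) cube([245, 43, 34]);
translate([55, 0, 1097]) cube([245, 43, 34]);
translate([55, 0, 1398]) cube([245, 43, 34]);
translate([55, 0, 1699]) cube([245, 43, 34]);


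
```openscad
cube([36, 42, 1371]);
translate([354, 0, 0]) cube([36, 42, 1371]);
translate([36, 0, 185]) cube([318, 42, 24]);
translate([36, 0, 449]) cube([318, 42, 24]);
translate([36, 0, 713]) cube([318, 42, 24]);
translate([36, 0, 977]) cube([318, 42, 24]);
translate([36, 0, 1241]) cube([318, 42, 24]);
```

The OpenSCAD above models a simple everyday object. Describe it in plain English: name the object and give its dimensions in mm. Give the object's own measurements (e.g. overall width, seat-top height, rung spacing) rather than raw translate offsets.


A straight ladder. Two 36×42 mm vertical rails, 1371 mm tall, stand 390 mm apart (outside-to-outside) with their front faces coplanar on the −y side. 5 rungs, each 42 mm deep and 24 mm tall, span between the inner faces of the rails, front faces flush with the rails. The lowest rung's underside is at z = 185 mm and rungs are spaced 264 mm apart (underside to underside).


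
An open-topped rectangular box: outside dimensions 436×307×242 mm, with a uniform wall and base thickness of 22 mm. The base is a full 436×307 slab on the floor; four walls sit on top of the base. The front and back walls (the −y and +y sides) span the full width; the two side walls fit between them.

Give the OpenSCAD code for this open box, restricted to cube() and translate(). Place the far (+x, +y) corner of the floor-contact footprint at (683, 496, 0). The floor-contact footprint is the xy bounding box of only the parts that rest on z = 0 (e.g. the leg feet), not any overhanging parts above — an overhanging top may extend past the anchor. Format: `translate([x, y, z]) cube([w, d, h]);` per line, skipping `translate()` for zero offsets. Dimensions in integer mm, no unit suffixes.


translate([247, 189, 0]) cube([436, 307, 22]);
translate([247, 189, 22]) cube([436, 22, 220]);
translate([247, 474, 22]) cube([436, 22, 220]);
translate([247, 211, 22]) cube([22, 263, 220]);
translate([661, 211, 22]) cube([22, 263, 220]);


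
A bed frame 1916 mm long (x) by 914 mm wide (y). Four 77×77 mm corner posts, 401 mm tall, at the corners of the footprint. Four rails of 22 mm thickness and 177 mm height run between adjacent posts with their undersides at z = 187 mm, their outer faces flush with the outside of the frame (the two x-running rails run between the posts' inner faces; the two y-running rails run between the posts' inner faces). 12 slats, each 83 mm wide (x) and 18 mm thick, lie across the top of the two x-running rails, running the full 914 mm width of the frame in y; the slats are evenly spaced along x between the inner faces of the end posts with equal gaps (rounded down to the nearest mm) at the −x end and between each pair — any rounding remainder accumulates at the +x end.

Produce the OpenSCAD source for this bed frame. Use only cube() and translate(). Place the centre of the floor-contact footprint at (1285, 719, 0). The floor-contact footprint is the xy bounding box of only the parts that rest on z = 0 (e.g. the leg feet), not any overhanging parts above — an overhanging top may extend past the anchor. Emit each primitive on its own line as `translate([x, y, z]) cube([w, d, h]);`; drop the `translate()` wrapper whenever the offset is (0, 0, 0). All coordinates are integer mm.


translate([327, 262, 0]) cube([77, 77, 401]);
translate([327, 1099, 0]) cube([77, 77, 401]);
translate([2166, 262, 0]) cube([77, 77, 401]);
translate([2166, 1099, 0]) cube([77, 77, 401]);
translate([404, 262, 187]) cube([1762, 22, 177]);
translate([404, 1154, 187]) cube([1762, 22, 177]);
translate([327, 339, 187]) cube([22, 760, 177]);
translate([2221, 339, 187]) cube([22, 760, 177]);
translate([462, 262, 364]) cube([83, 914, 18]);
translate([603, 262, 364]) cube([83, 914, 18]);
translate([744, 262, 364]) cube([83, 914, 18]);
translate([885, 262, 364]) cube([83, 914, 18]);
translate([1026, 262, 364]) cube([83, 914, 18]);
translate([1167, 262, 364]) cube([83, 914, 18]);
translate([1308, 262, 364]) cube([83, 914, 18]);
translate([1449, 262, 364]) cube([83, 914, 18]);
translate([1590, 262, 364]) cube([83, 914, 18]);
translate([1731, 262, 364]) cube([83, 914, 18]);
translate([1872, 262, 364]) cube([83, 914, 18]);
translate([2013, 262, 364]) cube([83, 914, 18]);


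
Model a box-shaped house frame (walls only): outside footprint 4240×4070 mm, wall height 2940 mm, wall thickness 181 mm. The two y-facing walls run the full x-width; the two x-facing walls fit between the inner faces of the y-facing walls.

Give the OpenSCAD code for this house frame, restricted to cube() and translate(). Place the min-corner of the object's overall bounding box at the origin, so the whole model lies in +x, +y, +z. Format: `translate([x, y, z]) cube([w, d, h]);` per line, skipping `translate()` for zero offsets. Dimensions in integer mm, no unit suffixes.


cube([4240, 181, 2940]);
translate([0, 3889, 0]) cube([4240, 181, 2940]);
translate([0, 181, 0]) cube([181, 3708, 2940]);
translate([4059, 181, 0]) cube([181, 3708, 2940]);


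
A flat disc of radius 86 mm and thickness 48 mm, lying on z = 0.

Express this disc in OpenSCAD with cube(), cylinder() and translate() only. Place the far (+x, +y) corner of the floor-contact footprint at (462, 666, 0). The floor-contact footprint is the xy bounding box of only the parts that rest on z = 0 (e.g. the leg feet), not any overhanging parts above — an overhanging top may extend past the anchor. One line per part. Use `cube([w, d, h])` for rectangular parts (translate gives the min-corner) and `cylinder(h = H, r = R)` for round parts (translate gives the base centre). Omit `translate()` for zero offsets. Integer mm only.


translate([376, 580, 0]) cylinder(h = 48, r = 86);


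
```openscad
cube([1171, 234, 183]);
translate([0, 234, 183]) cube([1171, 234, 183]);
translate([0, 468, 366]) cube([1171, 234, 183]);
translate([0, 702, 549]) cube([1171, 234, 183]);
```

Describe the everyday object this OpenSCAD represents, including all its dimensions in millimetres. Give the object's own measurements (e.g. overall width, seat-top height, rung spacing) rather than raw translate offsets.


A straight staircase of 4 solid steps. Each step is 1171 mm wide (x), 234 mm deep (y, the going) and 183 mm tall (the rise). The first step rests on the floor; each subsequent step sits one going further in +y and one rise higher in +z, directly behind and above the previous step with no overlap.


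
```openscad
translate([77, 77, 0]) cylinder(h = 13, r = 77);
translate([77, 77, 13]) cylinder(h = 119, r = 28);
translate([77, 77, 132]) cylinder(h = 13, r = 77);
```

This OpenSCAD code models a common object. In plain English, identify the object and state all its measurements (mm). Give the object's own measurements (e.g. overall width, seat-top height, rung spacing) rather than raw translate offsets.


A spool: two coaxial disc flanges of radius 77 mm and thickness 13 mm, joined by a core cylinder of radius 28 mm and height 119 mm. The lower flange rests on z = 0 and the three cylinders share a vertical axis.


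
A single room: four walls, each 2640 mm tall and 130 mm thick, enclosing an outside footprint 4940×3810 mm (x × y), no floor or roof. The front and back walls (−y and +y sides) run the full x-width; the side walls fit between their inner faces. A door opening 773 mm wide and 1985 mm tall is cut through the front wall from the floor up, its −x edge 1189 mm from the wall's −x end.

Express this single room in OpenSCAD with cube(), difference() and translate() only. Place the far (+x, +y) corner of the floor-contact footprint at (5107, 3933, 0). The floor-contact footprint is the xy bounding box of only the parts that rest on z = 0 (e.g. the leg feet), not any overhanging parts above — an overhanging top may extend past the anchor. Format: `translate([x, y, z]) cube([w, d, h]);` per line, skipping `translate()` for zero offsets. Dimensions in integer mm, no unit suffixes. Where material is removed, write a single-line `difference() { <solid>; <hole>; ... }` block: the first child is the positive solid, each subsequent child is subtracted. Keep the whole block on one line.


difference() { translate([167, 123, 0]) cube([4940, 130, 2640]); translate([1356, 123, 0]) cube([773, 130, 1985]); }
translate([167, 3803, 0]) cube([4940, 130, 2640]);
translate([167, 253, 0]) cube([130, 3550, 2640]);
translate([4977, 253, 0]) cube([130, 3550, 2640]);


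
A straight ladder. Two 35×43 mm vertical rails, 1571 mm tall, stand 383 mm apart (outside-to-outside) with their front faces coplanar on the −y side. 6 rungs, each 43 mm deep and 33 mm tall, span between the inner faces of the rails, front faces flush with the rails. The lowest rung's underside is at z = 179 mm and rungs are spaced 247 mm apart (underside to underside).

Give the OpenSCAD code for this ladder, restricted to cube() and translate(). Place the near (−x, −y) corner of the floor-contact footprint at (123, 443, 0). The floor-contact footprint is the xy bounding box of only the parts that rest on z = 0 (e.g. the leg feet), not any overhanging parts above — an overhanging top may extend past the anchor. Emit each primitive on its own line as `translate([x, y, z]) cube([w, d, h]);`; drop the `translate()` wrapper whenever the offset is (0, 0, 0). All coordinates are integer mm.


translate([123, 443, 0]) cube([35, 43, 1571]);
translate([471, 443, 0]) cube([35, 43, 1571]);
translate([158, 443, 179]) cube([313, 43, 33]);
translate([158, 443, 426]) cube([313, 43, 33]);
translate([158, 443, 673]) cube([313, 43, 33]);
translate([158, 443, 920]) cube([313, 43, 33]);
translate([158, 443, 1167]) cube([313, 43, 33]);
translate([158, 443, 1414]) cube([313, 43, 33]);


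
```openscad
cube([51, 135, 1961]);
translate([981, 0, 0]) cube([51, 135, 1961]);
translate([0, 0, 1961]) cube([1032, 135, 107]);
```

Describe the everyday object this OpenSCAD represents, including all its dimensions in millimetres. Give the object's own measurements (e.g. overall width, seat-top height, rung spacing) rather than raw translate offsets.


A door frame. The clear opening is 930 mm wide and 1961 mm high. Two 51 mm wide jambs, 135 mm deep, stand either side of the opening from the floor to the top of the opening. A 107 mm thick head sits across the top of both jambs, spanning the full outside width of the frame.


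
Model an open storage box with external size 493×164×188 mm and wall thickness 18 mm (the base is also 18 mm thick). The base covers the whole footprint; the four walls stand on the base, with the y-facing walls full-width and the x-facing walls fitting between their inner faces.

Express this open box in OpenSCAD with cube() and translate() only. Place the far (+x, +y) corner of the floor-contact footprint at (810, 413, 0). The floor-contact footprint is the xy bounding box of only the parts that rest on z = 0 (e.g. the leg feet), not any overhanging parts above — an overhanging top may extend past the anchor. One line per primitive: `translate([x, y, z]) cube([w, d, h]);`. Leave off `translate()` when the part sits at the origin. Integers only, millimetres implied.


translate([317, 249, 0]) cube([493, 164, 18]);
translate([317, 249, 18]) cube([493, 18, 170]);
translate([317, 395, 18]) cube([493, 18, 170]);
translate([317, 267, 18]) cube([18, 128, 170]);
translate([792, 267, 18]) cube([18, 128, 170]);


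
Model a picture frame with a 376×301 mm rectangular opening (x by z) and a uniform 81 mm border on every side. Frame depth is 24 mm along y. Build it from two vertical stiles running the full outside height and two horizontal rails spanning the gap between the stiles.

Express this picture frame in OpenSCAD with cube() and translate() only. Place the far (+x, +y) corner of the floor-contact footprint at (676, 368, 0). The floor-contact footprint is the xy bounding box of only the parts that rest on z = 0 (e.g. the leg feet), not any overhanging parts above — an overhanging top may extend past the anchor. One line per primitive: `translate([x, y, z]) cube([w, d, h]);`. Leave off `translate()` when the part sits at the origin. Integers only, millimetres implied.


translate([138, 344, 0]) cube([81, 24, 463]);
translate([595, 344, 0]) cube([81, 24, 463]);
translate([219, 344, 0]) cube([376, 24, 81]);
translate([219, 344, 382]) cube([376, 24, 81]);


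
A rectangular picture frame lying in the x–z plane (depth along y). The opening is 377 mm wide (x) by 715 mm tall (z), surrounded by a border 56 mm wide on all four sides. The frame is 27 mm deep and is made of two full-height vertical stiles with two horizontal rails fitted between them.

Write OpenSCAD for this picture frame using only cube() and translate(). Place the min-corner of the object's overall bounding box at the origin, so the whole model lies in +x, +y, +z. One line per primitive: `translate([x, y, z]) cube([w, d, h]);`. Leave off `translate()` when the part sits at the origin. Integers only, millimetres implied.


cube([56, 27, 827]);
translate([433, 0, 0]) cube([56, 27, 827]);
translate([56, 0, 0]) cube([377, 27, 56]);
translate([56, 0, 771]) cube([377, 27, 56]);


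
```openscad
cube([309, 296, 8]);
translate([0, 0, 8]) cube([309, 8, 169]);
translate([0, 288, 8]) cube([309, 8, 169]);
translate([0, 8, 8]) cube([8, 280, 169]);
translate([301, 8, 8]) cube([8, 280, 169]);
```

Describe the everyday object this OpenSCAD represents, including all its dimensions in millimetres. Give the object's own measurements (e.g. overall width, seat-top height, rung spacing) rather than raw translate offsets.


An open-topped rectangular box: outside dimensions 309×296×177 mm, with a uniform wall and base thickness of 8 mm. The base is a full 309×296 slab on the floor; four walls sit on top of the base. The front and back walls (the −y and +y sides) span the full width; the two side walls fit between them.


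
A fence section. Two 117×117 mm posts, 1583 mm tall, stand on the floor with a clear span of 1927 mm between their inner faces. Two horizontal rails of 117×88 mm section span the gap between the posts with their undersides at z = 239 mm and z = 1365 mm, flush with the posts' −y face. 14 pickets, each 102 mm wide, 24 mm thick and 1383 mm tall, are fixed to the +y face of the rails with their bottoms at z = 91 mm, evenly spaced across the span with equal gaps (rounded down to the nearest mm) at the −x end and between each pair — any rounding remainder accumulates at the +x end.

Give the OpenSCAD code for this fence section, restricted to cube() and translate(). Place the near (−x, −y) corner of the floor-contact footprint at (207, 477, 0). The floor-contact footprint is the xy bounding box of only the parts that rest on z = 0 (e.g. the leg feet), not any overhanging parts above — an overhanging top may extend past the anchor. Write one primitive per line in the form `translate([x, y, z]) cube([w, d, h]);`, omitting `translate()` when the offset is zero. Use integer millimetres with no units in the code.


translate([207, 477, 0]) cube([117, 117, 1583]);
translate([2251, 477, 0]) cube([117, 117, 1583]);
translate([324, 477, 239]) cube([1927, 117, 88]);
translate([324, 477, 1365]) cube([1927, 117, 88]);
translate([357, 594, 91]) cube([102, 24, 1383]);
translate([492, 594, 91]) cube([102, 24, 1383]);
translate([627, 594, 91]) cube([102, 24, 1383]);
translate([762, 594, 91]) cube([102, 24, 1383]);
translate([897, 594, 91]) cube([102, 24, 1383]);
translate([1032, 594, 91]) cube([102, 24, 1383]);
translate([1167, 594, 91]) cube([102, 24, 1383]);
translate([1302, 594, 91]) cube([102, 24, 1383]);
translate([1437, 594, 91]) cube([102, 24, 1383]);
translate([1572, 594, 91]) cube([102, 24, 1383]);
translate([1707, 594, 91]) cube([102, 24, 1383]);
translate([1842, 594, 91]) cube([102, 24, 1383]);
translate([1977, 594, 91]) cube([102, 24, 1383]);
translate([2112, 594, 91]) cube([102, 24, 1383]);


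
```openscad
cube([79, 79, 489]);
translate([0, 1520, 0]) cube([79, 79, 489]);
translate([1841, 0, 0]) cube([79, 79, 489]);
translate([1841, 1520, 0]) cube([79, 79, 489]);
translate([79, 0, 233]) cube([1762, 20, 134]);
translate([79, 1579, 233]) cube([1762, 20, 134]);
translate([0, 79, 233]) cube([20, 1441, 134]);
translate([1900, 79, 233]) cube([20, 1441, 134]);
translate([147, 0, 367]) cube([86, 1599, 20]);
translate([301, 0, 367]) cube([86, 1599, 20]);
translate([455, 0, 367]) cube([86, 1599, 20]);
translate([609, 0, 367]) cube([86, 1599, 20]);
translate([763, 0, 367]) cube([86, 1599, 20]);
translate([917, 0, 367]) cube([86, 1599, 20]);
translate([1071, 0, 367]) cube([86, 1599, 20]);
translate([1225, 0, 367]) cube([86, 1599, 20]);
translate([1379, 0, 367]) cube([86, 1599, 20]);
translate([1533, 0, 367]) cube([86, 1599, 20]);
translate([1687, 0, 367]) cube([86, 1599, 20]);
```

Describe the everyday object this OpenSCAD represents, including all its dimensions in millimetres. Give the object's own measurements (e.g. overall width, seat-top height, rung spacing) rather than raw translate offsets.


A bed frame 1920 mm long (x) by 1599 mm wide (y). Four 79×79 mm corner posts, 489 mm tall, at the corners of the footprint. Four rails of 20 mm thickness and 134 mm height run between adjacent posts with their undersides at z = 233 mm, their outer faces flush with the outside of the frame (the two x-running rails run between the posts' inner faces; the two y-running rails run between the posts' inner faces). 11 slats, each 86 mm wide (x) and 20 mm thick, lie across the top of the two x-running rails, running the full 1599 mm width of the frame in y; along x they sit between the end posts with a 68 mm gap after the −x posts and between neighbouring slats and before the +x posts.


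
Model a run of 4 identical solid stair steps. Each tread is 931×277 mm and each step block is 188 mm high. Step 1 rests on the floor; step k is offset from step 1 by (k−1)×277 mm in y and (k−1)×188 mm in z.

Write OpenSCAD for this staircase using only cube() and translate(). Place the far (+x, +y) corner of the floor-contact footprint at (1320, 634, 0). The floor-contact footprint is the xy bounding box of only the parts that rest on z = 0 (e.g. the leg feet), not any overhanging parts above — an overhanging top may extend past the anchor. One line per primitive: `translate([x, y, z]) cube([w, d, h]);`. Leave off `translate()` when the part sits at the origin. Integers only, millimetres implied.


translate([389, 357, 0]) cube([931, 277, 188]);
translate([389, 634, 188]) cube([931, 277, 188]);
translate([389, 911, 376]) cube([931, 277, 188]);
translate([389, 1188, 564]) cube([931, 277, 188]);


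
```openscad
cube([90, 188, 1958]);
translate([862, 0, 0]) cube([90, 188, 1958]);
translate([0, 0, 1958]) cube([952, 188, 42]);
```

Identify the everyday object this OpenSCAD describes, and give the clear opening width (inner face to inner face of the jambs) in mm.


A door frame. The clear opening width is 772 mm.

Two 1958 mm tall posts with a header on top — a door frame. The left jamb is 90 mm wide at x = 0; the right jamb starts at x = 862. The clear opening is 862 − 90 = 772 mm.
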